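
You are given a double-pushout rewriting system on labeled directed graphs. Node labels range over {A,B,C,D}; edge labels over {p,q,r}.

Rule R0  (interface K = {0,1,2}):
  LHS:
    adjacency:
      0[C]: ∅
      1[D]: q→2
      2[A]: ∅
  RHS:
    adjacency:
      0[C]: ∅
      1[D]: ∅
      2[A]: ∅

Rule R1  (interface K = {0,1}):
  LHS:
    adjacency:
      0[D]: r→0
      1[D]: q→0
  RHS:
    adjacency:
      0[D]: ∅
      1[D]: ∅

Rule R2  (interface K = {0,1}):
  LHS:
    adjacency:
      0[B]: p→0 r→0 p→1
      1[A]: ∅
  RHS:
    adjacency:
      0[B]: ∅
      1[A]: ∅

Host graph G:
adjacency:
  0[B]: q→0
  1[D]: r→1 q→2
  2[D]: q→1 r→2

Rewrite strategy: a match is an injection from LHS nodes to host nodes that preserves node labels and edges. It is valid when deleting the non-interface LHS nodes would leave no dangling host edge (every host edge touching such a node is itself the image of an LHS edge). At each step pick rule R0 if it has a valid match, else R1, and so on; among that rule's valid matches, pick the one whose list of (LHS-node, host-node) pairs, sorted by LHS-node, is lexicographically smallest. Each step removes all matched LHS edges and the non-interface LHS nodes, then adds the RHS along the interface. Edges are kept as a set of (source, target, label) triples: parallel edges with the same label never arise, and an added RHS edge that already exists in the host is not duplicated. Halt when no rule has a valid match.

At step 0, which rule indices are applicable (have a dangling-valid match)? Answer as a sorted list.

Answer: [R1]

Steps:
R0: no valid match — LHS pattern not found
R1: 2 valid matches — {0↦1, 1↦2}, {0↦2, 1↦1}
R2: no valid match — LHS pattern not found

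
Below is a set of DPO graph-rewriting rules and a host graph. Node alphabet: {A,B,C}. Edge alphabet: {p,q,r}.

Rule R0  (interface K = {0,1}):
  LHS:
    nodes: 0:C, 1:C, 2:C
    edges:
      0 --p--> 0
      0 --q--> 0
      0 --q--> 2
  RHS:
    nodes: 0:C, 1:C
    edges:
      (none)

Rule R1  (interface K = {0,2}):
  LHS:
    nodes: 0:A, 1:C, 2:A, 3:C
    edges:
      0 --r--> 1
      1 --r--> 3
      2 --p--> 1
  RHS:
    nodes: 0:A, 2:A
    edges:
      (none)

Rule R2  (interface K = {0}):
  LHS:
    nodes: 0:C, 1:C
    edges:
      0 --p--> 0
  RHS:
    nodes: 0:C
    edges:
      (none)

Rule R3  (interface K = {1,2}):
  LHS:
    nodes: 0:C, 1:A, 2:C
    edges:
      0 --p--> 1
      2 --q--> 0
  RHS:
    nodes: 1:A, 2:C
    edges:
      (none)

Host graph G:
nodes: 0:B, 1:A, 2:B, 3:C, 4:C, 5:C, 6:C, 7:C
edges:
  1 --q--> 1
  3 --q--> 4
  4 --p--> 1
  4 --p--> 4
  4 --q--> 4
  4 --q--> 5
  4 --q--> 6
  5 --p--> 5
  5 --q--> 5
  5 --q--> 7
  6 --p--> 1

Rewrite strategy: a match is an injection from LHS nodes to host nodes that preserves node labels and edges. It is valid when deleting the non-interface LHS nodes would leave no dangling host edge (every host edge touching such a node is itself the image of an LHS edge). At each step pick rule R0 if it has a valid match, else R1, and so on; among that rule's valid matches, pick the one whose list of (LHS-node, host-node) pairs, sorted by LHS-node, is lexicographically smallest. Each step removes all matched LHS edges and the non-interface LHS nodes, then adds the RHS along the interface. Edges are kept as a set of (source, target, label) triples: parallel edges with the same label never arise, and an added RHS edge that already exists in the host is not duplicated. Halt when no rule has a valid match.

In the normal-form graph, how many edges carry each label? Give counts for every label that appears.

Answer: q:1

Derivation:
initial: |V|=8 |E|=11  E = 1-q->1 3-q->4 4-p->1 4-p->4 4-q->4 4-q->5 4-q->6 5-p->5 5-q->5 5-q->7 6-p->1
step 1: apply R0 at {0↦5, 1↦3, 2↦7}  → |V|=7 |E|=8  E = 1-q->1 3-q->4 4-p->1 4-p->4 4-q->4 4-q->5 4-q->6 6-p->1
step 2: apply R0 at {0↦4, 1↦3, 2↦5}  → |V|=6 |E|=5  E = 1-q->1 3-q->4 4-p->1 4-q->6 6-p->1
step 3: apply R3 at {0↦6, 1↦1, 2↦4}  → |V|=5 |E|=3  E = 1-q->1 3-q->4 4-p->1
step 4: apply R3 at {0↦4, 1↦1, 2↦3}  → |V|=4 |E|=1  E = 1-q->1
final graph: no rule applies after step 4
NF edges: [(1, 1, 'q')]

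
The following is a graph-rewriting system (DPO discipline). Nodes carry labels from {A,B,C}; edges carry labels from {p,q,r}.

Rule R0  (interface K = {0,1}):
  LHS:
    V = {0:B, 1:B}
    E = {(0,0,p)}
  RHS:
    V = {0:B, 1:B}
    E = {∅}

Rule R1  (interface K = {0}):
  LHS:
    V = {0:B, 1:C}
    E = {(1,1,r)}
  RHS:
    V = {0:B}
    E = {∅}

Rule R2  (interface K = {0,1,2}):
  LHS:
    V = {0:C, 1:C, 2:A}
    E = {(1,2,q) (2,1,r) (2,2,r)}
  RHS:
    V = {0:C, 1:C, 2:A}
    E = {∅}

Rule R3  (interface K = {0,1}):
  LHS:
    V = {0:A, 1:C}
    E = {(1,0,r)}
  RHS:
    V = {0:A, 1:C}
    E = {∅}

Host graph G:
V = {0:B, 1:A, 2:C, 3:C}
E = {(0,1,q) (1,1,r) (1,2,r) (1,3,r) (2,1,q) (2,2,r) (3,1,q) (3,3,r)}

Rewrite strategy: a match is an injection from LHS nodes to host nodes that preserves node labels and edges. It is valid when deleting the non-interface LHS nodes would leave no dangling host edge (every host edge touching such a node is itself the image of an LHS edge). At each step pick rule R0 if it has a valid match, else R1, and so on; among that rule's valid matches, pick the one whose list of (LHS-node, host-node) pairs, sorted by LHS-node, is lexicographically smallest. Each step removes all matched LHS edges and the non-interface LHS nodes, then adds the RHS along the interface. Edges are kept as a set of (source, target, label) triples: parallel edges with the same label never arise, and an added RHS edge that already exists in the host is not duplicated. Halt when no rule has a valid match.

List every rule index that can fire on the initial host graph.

R0: no valid match — LHS pattern not found
R1: no valid match — 2 raw matches, all fail dangling condition
R2: 2 valid matches — {0↦2, 1↦3, 2↦1}, {0↦3, 1↦2, 2↦1}
R3: no valid match — LHS pattern not found

Answer: [R2]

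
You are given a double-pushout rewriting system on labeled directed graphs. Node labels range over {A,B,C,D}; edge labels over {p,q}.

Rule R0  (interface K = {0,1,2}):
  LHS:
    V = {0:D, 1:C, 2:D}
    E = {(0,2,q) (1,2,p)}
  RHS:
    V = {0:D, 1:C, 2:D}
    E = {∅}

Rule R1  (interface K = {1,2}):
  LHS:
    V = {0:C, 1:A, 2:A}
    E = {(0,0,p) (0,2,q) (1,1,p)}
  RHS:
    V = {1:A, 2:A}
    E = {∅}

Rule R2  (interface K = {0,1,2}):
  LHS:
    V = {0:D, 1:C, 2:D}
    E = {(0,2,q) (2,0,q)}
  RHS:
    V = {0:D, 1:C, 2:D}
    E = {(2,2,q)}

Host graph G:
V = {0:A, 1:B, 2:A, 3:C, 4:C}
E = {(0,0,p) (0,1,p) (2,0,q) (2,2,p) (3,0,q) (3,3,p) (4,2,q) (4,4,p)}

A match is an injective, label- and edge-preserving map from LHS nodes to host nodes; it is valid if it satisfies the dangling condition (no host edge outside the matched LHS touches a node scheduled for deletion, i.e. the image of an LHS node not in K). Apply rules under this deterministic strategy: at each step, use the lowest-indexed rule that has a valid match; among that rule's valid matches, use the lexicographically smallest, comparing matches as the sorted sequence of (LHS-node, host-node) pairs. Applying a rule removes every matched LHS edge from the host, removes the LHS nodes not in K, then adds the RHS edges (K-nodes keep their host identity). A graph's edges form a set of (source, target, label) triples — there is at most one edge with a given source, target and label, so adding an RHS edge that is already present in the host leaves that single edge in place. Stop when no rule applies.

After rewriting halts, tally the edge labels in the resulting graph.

Answer: p:1 q:1

Rewrite trace:
[0] host  ⇒  5 nodes, 8 edges  {0-p->0 0-p->1 2-q->0 2-p->2 3-q->0 3-p->3 4-q->2 4-p->4}
[1] R1 @ {0↦3, 1↦2, 2↦0}  ⇒  4 nodes, 5 edges  {0-p->0 0-p->1 2-q->0 4-q->2 4-p->4}
[2] R1 @ {0↦4, 1↦0, 2↦2}  ⇒  3 nodes, 2 edges  {0-p->1 2-q->0}
normal form: no rule applies after step 2
NF edges: [(0, 1, 'p'), (2, 0, 'q')]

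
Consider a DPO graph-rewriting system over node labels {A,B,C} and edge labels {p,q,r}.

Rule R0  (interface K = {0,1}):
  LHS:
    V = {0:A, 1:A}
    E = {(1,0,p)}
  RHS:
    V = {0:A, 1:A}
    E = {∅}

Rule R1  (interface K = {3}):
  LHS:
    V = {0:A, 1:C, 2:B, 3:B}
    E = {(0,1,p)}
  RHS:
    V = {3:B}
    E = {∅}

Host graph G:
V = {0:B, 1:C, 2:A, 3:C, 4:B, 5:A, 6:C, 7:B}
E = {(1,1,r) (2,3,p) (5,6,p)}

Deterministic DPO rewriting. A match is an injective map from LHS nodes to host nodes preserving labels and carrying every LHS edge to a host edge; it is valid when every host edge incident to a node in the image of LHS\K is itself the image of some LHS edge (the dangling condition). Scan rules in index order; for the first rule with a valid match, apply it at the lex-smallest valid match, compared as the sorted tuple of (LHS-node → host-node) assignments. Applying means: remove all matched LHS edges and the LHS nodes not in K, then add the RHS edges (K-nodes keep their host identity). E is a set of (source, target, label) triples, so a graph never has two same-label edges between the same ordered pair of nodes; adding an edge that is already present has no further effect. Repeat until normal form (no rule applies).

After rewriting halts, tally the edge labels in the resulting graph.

start.  V:8 E:3  edges: 1-r->1 2-p->3 5-p->6
1. fire R1 via {0↦2, 1↦3, 2↦0, 3↦4}  →  V:5 E:2  edges: 1-r->1 5-p->6
2. fire R1 via {0↦5, 1↦6, 2↦4, 3↦7}  →  V:2 E:1  edges: 1-r->1
normal form: no rule applies after step 2
NF edges: [(1, 1, 'r')]

Answer: r:1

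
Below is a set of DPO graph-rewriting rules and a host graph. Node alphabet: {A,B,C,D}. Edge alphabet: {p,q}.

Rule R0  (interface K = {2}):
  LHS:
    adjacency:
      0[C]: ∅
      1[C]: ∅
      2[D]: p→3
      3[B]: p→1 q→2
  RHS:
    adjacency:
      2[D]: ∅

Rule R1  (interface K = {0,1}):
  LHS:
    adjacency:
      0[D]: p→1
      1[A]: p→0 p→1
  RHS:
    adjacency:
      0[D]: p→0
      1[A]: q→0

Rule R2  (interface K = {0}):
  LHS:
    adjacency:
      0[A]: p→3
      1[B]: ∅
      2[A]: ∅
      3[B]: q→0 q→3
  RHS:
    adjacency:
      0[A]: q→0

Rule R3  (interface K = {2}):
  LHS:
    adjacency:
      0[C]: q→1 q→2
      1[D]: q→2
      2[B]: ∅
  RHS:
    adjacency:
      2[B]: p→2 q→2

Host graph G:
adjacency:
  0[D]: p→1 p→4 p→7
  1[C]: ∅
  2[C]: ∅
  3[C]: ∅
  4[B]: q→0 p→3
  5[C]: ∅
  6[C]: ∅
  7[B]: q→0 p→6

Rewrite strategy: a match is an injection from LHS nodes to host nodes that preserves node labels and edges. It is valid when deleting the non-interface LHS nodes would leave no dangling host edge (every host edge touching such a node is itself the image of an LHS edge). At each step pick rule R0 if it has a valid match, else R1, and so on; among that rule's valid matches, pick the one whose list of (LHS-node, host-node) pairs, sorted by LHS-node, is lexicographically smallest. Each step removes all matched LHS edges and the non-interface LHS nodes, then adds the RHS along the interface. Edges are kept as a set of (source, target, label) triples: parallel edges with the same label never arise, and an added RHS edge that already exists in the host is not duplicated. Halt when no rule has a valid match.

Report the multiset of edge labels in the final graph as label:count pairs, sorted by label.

[0] host  ⇒  8 nodes, 7 edges  {0-p->1 0-p->4 0-p->7 4-q->0 4-p->3 7-q->0 7-p->6}
[1] R0 @ {0↦2, 1↦3, 2↦0, 3↦4}  ⇒  5 nodes, 4 edges  {0-p->1 0-p->7 7-q->0 7-p->6}
[2] R0 @ {0↦5, 1↦6, 2↦0, 3↦7}  ⇒  2 nodes, 1 edges  {0-p->1}
normal form: no rule applies after step 2
NF edges: [(0, 1, 'p')]

Answer: p:1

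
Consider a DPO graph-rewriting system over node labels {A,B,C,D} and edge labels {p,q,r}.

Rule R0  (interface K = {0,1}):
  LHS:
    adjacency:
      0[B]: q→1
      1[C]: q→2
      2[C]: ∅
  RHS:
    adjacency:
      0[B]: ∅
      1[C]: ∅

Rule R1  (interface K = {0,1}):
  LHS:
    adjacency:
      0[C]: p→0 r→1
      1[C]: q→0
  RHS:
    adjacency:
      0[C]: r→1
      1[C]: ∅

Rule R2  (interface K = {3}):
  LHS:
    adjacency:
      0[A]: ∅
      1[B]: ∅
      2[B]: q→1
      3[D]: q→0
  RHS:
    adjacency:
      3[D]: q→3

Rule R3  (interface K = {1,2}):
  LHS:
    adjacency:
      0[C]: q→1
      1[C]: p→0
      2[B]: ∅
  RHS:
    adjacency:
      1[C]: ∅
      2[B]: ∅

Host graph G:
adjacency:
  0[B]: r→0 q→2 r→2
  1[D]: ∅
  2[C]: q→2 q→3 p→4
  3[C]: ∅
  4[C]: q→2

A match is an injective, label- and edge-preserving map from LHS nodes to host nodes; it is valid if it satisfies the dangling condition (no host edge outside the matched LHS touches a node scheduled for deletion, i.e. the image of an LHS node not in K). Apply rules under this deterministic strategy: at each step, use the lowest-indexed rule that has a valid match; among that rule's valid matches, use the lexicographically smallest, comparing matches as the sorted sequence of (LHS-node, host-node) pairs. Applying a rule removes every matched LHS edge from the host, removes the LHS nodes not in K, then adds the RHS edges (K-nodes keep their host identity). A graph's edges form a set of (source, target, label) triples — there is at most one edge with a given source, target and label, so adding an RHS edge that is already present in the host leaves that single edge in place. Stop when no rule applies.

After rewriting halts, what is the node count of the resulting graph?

initial: |V|=5 |E|=7  E = 0-r->0 0-q->2 0-r->2 2-q->2 2-q->3 2-p->4 4-q->2
step 1: apply R0 at {0↦0, 1↦2, 2↦3}  → |V|=4 |E|=5  E = 0-r->0 0-r->2 2-q->2 2-p->4 4-q->2
step 2: apply R3 at {0↦4, 1↦2, 2↦0}  → |V|=3 |E|=3  E = 0-r->0 0-r->2 2-q->2
normal form: no rule applies after step 2
NF nodes: {0:B, 1:D, 2:C}

Answer: 3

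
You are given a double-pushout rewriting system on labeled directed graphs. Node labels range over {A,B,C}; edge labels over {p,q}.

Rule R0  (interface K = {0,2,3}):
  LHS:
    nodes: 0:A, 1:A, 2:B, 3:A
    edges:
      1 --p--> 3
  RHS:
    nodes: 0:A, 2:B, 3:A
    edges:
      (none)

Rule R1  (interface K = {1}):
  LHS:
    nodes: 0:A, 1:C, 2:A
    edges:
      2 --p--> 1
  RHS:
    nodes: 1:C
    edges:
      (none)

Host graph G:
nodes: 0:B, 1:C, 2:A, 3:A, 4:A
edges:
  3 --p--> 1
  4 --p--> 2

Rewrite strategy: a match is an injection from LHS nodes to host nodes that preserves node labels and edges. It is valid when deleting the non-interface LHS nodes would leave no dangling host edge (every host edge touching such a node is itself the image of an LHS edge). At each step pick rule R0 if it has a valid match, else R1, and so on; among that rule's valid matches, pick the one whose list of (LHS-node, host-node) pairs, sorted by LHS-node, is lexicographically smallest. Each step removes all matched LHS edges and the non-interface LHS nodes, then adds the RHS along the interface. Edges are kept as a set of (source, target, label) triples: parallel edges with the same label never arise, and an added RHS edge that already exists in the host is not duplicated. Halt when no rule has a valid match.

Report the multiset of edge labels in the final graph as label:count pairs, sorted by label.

[0] host  ⇒  5 nodes, 2 edges  {3-p->1 4-p->2}
[1] R0 @ {0↦3, 1↦4, 2↦0, 3↦2}  ⇒  4 nodes, 1 edges  {3-p->1}
[2] R1 @ {0↦2, 1↦1, 2↦3}  ⇒  2 nodes, 0 edges  {∅}
final graph: no rule applies after step 2
NF edges: []

Answer: (no edges)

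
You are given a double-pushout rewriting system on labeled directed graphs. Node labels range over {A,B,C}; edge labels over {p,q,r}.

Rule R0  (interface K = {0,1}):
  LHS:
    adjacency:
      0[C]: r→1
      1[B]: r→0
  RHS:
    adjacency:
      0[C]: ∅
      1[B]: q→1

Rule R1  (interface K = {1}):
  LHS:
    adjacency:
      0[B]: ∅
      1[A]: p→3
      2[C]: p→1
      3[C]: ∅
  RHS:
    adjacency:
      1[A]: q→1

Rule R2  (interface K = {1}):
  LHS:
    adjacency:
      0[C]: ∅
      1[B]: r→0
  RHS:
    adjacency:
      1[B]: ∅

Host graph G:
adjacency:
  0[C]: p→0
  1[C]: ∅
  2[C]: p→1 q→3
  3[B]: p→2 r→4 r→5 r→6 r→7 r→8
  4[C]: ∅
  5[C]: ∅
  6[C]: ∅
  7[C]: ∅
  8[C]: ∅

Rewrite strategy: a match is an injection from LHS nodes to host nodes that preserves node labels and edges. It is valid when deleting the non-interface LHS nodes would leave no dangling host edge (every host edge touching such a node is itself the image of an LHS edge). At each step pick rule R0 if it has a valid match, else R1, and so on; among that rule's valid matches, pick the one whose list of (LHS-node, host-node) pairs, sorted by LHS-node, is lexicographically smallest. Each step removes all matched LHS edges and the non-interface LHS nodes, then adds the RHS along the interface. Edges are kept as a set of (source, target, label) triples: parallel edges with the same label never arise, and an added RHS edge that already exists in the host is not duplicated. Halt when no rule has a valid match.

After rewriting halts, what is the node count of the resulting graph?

[0] host  ⇒  9 nodes, 9 edges  {0-p->0 2-p->1 2-q->3 3-p->2 3-r->4 3-r->5 3-r->6 3-r->7 3-r->8}
[1] R2 @ {0↦4, 1↦3}  ⇒  8 nodes, 8 edges  {0-p->0 2-p->1 2-q->3 3-p->2 3-r->5 3-r->6 3-r->7 3-r->8}
[2] R2 @ {0↦5, 1↦3}  ⇒  7 nodes, 7 edges  {0-p->0 2-p->1 2-q->3 3-p->2 3-r->6 3-r->7 3-r->8}
[3] R2 @ {0↦6, 1↦3}  ⇒  6 nodes, 6 edges  {0-p->0 2-p->1 2-q->3 3-p->2 3-r->7 3-r->8}
[4] R2 @ {0↦7, 1↦3}  ⇒  5 nodes, 5 edges  {0-p->0 2-p->1 2-q->3 3-p->2 3-r->8}
[5] R2 @ {0↦8, 1↦3}  ⇒  4 nodes, 4 edges  {0-p->0 2-p->1 2-q->3 3-p->2}
final graph: no rule applies after step 5
NF nodes: {0:C, 1:C, 2:C, 3:B}

Answer: 4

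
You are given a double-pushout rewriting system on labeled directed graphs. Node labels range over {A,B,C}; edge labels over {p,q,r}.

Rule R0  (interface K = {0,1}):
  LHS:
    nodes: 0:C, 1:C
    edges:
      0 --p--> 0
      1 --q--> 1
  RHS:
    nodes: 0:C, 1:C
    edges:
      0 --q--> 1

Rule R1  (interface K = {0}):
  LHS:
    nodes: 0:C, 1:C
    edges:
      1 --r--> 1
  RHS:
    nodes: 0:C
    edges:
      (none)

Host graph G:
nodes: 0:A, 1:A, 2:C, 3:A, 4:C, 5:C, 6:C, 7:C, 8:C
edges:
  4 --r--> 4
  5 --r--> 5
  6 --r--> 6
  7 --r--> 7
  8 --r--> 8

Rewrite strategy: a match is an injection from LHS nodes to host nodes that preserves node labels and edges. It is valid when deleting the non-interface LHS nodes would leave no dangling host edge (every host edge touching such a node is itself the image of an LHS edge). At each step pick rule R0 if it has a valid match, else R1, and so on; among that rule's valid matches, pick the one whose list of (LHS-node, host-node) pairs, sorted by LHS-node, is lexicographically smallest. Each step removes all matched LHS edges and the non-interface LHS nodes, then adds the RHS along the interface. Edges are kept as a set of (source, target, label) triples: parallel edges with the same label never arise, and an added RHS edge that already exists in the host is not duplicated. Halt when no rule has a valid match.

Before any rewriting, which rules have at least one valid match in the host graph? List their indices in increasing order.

R0: no valid match — LHS pattern not found
R1: 25 valid matches — {0↦2, 1↦4}, {0↦2, 1↦5}, {0↦2, 1↦6} (+22 more)

Answer: [R1]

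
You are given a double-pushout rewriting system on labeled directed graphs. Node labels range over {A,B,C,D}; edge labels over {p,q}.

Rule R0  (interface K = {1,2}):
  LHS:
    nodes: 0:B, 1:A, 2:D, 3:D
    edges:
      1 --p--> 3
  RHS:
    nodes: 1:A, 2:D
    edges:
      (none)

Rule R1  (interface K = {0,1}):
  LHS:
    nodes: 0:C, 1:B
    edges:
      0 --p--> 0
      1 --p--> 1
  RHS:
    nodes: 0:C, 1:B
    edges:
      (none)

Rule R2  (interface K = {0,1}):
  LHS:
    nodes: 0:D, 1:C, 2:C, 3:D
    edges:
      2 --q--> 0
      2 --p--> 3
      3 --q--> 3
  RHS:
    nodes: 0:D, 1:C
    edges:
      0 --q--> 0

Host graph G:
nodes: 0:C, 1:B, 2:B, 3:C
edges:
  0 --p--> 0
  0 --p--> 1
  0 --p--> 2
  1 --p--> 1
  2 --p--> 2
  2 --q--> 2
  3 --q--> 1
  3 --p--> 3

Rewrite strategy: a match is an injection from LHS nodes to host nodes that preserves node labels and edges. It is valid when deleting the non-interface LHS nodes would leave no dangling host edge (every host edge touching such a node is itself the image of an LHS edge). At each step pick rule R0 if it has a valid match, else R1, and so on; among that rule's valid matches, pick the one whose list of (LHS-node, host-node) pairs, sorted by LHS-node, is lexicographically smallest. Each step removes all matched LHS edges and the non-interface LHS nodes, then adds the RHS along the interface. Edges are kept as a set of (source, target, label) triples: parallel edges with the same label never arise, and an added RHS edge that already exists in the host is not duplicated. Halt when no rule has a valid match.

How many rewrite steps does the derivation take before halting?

Answer: 2

Rewrite trace:
initial: |V|=4 |E|=8  E = 0-p->0 0-p->1 0-p->2 1-p->1 2-p->2 2-q->2 3-q->1 3-p->3
step 1: apply R1 at {0↦0, 1↦1}  → |V|=4 |E|=6  E = 0-p->1 0-p->2 2-p->2 2-q->2 3-q->1 3-p->3
step 2: apply R1 at {0↦3, 1↦2}  → |V|=4 |E|=4  E = 0-p->1 0-p->2 2-q->2 3-q->1
final graph: no rule applies after step 2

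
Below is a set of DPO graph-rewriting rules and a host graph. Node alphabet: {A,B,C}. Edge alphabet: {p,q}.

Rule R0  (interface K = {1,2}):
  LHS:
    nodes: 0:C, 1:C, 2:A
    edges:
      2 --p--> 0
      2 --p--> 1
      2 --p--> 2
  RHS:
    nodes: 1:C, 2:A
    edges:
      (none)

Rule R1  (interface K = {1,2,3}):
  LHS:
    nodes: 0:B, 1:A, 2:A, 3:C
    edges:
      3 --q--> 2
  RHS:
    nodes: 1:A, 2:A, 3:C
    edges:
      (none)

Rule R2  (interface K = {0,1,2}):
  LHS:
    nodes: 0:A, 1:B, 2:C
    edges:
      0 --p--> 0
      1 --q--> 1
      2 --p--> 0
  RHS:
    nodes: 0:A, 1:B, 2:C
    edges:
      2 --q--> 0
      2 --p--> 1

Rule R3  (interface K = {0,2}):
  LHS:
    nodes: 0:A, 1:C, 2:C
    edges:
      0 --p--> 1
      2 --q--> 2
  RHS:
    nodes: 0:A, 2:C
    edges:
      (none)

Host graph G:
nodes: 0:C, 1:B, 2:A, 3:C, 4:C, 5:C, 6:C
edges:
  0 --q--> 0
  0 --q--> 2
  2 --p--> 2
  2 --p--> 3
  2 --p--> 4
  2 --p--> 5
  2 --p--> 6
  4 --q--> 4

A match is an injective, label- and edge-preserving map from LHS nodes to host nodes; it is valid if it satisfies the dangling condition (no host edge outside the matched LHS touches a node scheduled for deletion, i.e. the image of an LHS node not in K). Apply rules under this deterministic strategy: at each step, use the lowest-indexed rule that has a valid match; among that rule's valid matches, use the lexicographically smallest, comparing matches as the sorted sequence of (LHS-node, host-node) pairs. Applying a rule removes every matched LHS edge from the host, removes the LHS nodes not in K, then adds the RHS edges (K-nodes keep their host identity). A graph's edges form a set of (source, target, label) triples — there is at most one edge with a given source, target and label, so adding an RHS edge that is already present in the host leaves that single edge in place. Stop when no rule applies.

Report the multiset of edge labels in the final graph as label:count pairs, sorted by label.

Answer: q:1

Steps:
start.  V:7 E:8  edges: 0-q->0 0-q->2 2-p->2 2-p->3 2-p->4 2-p->5 2-p->6 4-q->4
1. fire R0 via {0↦3, 1↦4, 2↦2}  →  V:6 E:5  edges: 0-q->0 0-q->2 2-p->5 2-p->6 4-q->4
2. fire R3 via {0↦2, 1↦5, 2↦0}  →  V:5 E:3  edges: 0-q->2 2-p->6 4-q->4
3. fire R3 via {0↦2, 1↦6, 2↦4}  →  V:4 E:1  edges: 0-q->2
halt: no rule applies after step 3
NF edges: [(0, 2, 'q')]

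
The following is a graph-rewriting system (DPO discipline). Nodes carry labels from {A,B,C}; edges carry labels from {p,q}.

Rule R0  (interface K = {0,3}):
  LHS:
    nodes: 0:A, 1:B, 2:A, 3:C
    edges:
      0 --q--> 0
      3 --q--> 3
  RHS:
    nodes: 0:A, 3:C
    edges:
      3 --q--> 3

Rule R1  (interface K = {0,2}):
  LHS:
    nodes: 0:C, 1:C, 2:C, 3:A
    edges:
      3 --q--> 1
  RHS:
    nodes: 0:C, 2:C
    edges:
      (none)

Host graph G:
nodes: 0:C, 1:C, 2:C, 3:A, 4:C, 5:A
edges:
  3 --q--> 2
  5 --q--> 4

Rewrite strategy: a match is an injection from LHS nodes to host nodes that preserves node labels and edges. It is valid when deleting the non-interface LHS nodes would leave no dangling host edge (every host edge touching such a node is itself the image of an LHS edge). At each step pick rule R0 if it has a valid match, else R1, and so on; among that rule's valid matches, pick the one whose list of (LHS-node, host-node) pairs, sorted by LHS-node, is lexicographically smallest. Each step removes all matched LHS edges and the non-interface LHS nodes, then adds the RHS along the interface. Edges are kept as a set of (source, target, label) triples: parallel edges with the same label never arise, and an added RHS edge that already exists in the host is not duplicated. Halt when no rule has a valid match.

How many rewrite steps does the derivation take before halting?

Answer: 2

Derivation:
[0] host  ⇒  6 nodes, 2 edges  {3-q->2 5-q->4}
[1] R1 @ {0↦0, 1↦2, 2↦1, 3↦3}  ⇒  4 nodes, 1 edges  {5-q->4}
[2] R1 @ {0↦0, 1↦4, 2↦1, 3↦5}  ⇒  2 nodes, 0 edges  {∅}
normal form: no rule applies after step 2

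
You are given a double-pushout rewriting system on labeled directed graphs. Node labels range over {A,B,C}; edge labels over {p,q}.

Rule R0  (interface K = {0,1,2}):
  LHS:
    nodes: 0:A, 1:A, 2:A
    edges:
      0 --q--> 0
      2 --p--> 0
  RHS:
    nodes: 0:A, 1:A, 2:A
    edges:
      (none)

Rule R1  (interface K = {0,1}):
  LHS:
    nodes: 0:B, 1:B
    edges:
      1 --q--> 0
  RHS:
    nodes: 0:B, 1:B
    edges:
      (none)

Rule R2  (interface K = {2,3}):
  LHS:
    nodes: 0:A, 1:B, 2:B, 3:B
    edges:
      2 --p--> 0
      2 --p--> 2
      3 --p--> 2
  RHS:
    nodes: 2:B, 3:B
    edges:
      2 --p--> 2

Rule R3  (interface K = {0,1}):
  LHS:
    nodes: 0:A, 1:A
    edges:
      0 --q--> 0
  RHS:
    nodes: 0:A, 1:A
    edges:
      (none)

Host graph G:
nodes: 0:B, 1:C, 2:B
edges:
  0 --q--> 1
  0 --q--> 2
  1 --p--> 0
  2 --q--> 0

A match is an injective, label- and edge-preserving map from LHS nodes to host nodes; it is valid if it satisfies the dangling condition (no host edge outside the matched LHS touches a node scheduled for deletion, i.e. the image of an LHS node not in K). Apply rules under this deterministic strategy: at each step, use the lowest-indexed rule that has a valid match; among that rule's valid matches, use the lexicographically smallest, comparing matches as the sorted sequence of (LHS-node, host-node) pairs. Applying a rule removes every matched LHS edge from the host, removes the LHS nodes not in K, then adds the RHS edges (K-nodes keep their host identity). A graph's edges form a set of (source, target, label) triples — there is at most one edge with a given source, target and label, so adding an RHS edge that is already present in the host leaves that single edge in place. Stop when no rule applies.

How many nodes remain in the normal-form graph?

Answer: 3

Steps:
initial: |V|=3 |E|=4  E = 0-q->1 0-q->2 1-p->0 2-q->0
step 1: apply R1 at {0↦0, 1↦2}  → |V|=3 |E|=3  E = 0-q->1 0-q->2 1-p->0
step 2: apply R1 at {0↦2, 1↦0}  → |V|=3 |E|=2  E = 0-q->1 1-p->0
halt: no rule applies after step 2
NF nodes: {0:B, 1:C, 2:B}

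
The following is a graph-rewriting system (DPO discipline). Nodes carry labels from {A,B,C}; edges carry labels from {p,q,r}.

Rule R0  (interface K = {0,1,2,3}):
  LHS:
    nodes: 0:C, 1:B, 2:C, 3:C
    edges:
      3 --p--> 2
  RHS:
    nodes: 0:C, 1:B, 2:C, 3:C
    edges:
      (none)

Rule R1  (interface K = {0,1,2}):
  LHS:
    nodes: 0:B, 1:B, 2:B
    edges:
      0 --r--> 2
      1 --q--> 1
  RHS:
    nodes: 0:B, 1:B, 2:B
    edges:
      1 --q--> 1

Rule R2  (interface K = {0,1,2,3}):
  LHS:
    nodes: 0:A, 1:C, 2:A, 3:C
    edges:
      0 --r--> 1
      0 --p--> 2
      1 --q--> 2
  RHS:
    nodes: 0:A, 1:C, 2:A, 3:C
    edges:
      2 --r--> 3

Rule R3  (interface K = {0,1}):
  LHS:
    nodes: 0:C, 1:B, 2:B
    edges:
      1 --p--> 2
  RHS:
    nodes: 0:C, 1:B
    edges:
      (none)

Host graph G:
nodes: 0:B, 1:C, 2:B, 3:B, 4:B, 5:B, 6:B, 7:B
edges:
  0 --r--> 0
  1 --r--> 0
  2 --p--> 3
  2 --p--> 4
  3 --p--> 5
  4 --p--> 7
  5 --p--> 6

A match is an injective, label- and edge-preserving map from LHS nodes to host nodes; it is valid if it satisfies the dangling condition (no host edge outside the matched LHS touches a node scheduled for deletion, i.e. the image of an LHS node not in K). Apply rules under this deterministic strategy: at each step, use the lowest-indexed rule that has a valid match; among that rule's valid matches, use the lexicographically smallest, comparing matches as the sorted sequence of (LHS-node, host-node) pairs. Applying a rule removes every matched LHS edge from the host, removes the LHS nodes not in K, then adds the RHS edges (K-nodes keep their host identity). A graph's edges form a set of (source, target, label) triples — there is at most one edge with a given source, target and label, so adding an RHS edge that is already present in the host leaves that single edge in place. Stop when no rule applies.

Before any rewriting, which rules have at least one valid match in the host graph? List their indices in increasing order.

Answer: [R3]

Derivation:
R0: no valid match — LHS pattern not found
R1: no valid match — LHS pattern not found
R2: no valid match — LHS pattern not found
R3: 2 valid matches — {0↦1, 1↦4, 2↦7}, {0↦1, 1↦5, 2↦6}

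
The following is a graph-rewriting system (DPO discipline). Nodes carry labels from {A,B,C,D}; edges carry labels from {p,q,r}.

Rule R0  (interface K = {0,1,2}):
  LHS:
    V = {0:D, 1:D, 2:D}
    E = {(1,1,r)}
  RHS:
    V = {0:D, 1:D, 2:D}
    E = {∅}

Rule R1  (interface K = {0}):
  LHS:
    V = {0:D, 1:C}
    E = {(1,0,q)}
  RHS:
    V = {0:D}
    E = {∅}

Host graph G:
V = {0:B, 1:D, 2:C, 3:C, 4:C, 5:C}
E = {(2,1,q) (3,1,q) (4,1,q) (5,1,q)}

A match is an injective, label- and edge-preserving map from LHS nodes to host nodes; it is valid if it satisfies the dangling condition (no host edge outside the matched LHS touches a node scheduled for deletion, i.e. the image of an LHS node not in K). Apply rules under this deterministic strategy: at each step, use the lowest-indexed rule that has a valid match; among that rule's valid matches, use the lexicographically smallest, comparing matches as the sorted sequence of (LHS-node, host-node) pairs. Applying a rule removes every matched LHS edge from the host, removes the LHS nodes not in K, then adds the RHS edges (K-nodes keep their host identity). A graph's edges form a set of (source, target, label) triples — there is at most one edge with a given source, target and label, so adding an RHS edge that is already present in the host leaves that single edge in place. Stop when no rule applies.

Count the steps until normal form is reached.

Answer: 4

Derivation:
[0] host  ⇒  6 nodes, 4 edges  {2-q->1 3-q->1 4-q->1 5-q->1}
[1] R1 @ {0↦1, 1↦2}  ⇒  5 nodes, 3 edges  {3-q->1 4-q->1 5-q->1}
[2] R1 @ {0↦1, 1↦3}  ⇒  4 nodes, 2 edges  {4-q->1 5-q->1}
[3] R1 @ {0↦1, 1↦4}  ⇒  3 nodes, 1 edges  {5-q->1}
[4] R1 @ {0↦1, 1↦5}  ⇒  2 nodes, 0 edges  {∅}
halt: no rule applies after step 4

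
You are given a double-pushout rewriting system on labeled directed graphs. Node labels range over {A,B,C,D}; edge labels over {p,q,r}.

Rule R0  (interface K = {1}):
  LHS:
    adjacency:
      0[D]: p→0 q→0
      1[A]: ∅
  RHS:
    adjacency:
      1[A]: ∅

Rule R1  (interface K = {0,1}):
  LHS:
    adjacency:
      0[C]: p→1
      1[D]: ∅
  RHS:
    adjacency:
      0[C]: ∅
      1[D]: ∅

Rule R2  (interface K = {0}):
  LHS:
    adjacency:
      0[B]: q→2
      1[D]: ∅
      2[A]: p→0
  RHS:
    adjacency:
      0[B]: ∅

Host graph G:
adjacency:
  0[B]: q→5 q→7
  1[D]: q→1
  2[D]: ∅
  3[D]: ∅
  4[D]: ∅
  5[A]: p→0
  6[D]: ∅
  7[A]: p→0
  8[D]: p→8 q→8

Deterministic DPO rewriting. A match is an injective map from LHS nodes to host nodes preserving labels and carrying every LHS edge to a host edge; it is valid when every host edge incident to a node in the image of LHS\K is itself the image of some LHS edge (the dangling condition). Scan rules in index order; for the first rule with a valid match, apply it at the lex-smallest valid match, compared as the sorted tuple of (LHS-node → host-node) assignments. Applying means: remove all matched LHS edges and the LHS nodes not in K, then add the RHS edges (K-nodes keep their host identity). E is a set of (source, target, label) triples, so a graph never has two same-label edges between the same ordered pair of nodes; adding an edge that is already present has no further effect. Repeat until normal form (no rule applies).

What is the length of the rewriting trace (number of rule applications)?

[0] host  ⇒  9 nodes, 7 edges  {0-q->5 0-q->7 1-q->1 5-p->0 7-p->0 8-p->8 8-q->8}
[1] R0 @ {0↦8, 1↦5}  ⇒  8 nodes, 5 edges  {0-q->5 0-q->7 1-q->1 5-p->0 7-p->0}
[2] R2 @ {0↦0, 1↦2, 2↦5}  ⇒  6 nodes, 3 edges  {0-q->7 1-q->1 7-p->0}
[3] R2 @ {0↦0, 1↦3, 2↦7}  ⇒  4 nodes, 1 edges  {1-q->1}
halt: no rule applies after step 3

Answer: 3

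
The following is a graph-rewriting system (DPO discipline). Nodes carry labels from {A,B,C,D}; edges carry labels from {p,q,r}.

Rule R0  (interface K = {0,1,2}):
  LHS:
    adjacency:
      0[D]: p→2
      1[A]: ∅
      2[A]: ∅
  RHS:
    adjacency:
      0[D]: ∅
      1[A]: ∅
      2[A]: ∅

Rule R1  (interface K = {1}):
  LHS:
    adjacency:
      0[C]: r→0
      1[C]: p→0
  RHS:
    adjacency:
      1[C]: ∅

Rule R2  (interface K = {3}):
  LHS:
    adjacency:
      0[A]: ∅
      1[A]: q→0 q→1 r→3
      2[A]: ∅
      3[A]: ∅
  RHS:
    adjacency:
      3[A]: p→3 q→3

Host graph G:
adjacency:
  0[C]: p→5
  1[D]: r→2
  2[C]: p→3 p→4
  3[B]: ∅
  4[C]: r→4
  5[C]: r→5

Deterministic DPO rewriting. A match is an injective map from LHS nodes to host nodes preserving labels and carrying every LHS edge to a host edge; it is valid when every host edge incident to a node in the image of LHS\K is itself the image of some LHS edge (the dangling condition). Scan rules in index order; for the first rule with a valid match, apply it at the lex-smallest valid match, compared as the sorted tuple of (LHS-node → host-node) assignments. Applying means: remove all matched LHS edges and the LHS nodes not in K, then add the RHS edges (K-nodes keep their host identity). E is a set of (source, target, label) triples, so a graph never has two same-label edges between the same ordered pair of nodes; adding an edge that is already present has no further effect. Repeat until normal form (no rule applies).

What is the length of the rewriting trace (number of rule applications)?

Answer: 2

Steps:
[0] host  ⇒  6 nodes, 6 edges  {0-p->5 1-r->2 2-p->3 2-p->4 4-r->4 5-r->5}
[1] R1 @ {0↦4, 1↦2}  ⇒  5 nodes, 4 edges  {0-p->5 1-r->2 2-p->3 5-r->5}
[2] R1 @ {0↦5, 1↦0}  ⇒  4 nodes, 2 edges  {1-r->2 2-p->3}
halt: no rule applies after step 2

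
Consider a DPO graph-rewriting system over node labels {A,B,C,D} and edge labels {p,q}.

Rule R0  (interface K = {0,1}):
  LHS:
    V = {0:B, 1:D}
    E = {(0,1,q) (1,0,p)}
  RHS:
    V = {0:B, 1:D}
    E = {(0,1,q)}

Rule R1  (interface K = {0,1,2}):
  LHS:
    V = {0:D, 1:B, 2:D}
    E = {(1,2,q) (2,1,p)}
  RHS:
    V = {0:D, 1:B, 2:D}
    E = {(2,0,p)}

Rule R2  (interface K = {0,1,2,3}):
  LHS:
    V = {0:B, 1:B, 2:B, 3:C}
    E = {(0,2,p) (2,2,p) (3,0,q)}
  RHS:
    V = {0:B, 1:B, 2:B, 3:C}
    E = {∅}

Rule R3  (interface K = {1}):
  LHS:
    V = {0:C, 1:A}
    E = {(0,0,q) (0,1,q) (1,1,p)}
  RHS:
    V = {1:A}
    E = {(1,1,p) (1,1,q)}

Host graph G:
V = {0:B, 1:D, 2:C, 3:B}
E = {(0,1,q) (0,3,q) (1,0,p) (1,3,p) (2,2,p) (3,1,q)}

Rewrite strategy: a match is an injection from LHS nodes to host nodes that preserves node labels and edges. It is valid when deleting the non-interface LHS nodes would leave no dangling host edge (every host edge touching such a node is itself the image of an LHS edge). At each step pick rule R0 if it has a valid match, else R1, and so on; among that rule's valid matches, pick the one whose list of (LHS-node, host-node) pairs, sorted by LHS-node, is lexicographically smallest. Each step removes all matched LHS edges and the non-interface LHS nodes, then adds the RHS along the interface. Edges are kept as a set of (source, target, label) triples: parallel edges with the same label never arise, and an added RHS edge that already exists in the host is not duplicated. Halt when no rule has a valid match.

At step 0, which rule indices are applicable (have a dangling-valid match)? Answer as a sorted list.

Answer: [R0]

Steps:
R0: 2 valid matches — {0↦0, 1↦1}, {0↦3, 1↦1}
R1: no valid match — LHS pattern not found
R2: no valid match — LHS pattern not found
R3: no valid match — LHS pattern not found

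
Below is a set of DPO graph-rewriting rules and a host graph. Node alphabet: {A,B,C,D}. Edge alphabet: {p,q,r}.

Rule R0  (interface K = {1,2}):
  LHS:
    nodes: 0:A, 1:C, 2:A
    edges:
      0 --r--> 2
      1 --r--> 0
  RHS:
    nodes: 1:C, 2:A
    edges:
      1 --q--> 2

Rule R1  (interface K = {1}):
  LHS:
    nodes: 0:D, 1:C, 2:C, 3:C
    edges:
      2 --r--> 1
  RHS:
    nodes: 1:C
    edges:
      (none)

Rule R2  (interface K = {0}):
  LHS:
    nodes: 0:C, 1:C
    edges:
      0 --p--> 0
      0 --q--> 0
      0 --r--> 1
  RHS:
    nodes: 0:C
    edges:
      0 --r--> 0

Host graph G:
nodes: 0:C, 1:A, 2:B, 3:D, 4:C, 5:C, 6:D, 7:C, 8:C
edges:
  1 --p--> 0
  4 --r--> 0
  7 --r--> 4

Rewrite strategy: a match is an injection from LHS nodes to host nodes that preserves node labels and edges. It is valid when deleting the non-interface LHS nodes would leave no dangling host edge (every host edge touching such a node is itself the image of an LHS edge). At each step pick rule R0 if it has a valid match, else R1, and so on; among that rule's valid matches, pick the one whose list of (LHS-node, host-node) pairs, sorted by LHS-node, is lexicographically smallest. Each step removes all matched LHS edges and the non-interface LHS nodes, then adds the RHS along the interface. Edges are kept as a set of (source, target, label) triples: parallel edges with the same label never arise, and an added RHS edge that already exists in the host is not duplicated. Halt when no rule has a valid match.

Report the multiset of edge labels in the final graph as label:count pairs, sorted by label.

Answer: p:1

Derivation:
start.  V:9 E:3  edges: 1-p->0 4-r->0 7-r->4
1. fire R1 via {0↦3, 1↦4, 2↦7, 3↦5}  →  V:6 E:2  edges: 1-p->0 4-r->0
2. fire R1 via {0↦6, 1↦0, 2↦4, 3↦8}  →  V:3 E:1  edges: 1-p->0
final graph: no rule applies after step 2
NF edges: [(1, 0, 'p')]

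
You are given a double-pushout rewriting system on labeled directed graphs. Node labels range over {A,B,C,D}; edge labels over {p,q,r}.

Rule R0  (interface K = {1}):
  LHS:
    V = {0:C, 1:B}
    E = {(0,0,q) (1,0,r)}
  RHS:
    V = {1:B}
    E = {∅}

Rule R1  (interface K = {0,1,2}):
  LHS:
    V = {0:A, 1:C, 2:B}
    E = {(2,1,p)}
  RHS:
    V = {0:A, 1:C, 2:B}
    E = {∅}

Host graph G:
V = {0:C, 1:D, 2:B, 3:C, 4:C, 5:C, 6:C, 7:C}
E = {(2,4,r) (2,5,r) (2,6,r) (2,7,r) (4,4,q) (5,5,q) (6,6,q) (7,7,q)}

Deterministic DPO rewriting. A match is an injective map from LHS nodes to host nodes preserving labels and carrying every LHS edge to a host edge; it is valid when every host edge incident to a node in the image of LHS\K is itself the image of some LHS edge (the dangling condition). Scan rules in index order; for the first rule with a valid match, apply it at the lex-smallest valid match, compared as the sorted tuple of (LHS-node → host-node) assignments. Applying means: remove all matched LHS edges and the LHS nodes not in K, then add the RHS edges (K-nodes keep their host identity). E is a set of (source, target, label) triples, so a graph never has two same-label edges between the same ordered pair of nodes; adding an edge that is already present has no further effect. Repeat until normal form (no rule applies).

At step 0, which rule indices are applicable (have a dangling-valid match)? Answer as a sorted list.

Answer: [R0]

Derivation:
R0: 4 valid matches — {0↦4, 1↦2}, {0↦5, 1↦2}, {0↦6, 1↦2} (+1 more)
R1: no valid match — LHS pattern not found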